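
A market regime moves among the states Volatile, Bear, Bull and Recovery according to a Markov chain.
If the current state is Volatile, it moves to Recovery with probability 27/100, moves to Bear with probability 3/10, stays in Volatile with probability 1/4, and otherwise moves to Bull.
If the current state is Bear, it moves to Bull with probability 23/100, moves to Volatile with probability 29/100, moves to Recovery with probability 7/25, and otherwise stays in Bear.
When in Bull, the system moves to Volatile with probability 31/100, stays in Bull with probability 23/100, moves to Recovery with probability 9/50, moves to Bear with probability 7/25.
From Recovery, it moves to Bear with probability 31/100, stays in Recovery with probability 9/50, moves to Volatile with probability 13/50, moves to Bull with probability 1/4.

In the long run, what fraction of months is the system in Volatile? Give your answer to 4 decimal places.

0.2764

Let the stationary distribution be π with π = πP and π_1 + π_2 + π_3 + π_4 = 1.
π_1 = 0.25·π_1 + 0.29·π_2 + 0.31·π_3 + 0.26·π_4
π_2 = 0.3·π_1 + 0.2·π_2 + 0.28·π_3 + 0.31·π_4
π_3 = 0.18·π_1 + 0.23·π_2 + 0.23·π_3 + 0.25·π_4
Solving with the normalization constraint gives π = (0.2764, 0.2708, 0.2208, 0.2320).
So the stationary probability of Volatile is 0.2764.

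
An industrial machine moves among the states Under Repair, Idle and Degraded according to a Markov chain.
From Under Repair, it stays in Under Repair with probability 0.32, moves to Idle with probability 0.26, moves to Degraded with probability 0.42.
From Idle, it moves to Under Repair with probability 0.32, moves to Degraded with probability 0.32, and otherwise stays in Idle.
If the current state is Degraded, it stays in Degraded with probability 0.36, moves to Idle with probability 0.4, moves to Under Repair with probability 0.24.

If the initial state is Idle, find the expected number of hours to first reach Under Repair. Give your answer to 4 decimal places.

3.4091

Let t(s) be the expected number of hours to first reach Under Repair from state s, with t(Under Repair) = 0. Conditioning on the first hour:
t(Idle) = 1 + 0.36·t(Idle) + 0.32·t(Degraded)
t(Degraded) = 1 + 0.4·t(Idle) + 0.36·t(Degraded)
Solving: t(Idle) = 3.4091, t(Degraded) = 3.6932.
Expected hours from Idle to Under Repair: 3.4091.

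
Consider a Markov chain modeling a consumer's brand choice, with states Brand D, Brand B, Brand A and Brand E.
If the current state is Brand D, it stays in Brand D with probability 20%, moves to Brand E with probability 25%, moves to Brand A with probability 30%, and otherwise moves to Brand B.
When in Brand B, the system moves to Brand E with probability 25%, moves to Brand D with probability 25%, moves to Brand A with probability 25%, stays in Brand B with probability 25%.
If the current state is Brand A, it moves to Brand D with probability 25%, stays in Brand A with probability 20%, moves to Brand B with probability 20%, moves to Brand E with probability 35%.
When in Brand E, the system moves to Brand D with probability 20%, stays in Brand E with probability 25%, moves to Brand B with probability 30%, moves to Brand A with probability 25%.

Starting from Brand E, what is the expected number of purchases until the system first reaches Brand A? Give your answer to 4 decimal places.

Let t(s) be the expected number of purchases to first reach Brand A from state s, with t(Brand A) = 0. Conditioning on the first purchase:
t(Brand D) = 1 + 0.2·t(Brand D) + 0.25·t(Brand B) + 0.25·t(Brand E)
t(Brand B) = 1 + 0.25·t(Brand D) + 0.25·t(Brand B) + 0.25·t(Brand E)
t(Brand E) = 1 + 0.2·t(Brand D) + 0.3·t(Brand B) + 0.25·t(Brand E)
Solving: t(Brand D) = 3.6446, t(Brand B) = 3.8269, t(Brand E) = 3.8360.
Expected purchases from Brand E to Brand A: 3.8360.

3.8360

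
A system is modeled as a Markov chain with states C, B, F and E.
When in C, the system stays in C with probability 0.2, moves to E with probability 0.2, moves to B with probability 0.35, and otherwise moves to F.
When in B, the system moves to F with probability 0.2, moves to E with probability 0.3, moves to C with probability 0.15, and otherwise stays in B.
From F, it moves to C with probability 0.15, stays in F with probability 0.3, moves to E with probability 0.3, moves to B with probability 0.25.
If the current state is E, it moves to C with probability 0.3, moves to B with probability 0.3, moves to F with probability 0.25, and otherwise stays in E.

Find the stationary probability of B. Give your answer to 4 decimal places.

0.3131

Let the stationary distribution be π with π = πP and π_1 + π_2 + π_3 + π_4 = 1.
π_1 = 0.2·π_1 + 0.15·π_2 + 0.15·π_3 + 0.3·π_4
π_2 = 0.35·π_1 + 0.35·π_2 + 0.25·π_3 + 0.3·π_4
π_3 = 0.25·π_1 + 0.2·π_2 + 0.3·π_3 + 0.25·π_4
Solving with the normalization constraint gives π = (0.1964, 0.3131, 0.2467, 0.2438).
So the stationary probability of B is 0.3131.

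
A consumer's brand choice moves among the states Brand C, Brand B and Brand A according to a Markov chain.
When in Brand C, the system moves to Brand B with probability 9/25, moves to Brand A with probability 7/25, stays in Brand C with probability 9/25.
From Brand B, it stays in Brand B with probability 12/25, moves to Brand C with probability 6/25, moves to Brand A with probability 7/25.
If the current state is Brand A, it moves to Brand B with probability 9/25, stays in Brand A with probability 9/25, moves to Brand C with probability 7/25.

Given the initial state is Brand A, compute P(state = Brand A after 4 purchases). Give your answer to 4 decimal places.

Propagate the distribution vector 4 purchases from Brand A.
After 0 purchases: (0.0000, 0.0000, 1.0000)
After 1 purchase: (0.2800, 0.3600, 0.3600)
After 2 purchases: (0.2880, 0.4032, 0.3088)
After 3 purchases: (0.2869, 0.4084, 0.3047)
After 4 purchases: (0.2866, 0.4090, 0.3044)
P(in Brand A after 4 purchases) = 0.3044

0.3044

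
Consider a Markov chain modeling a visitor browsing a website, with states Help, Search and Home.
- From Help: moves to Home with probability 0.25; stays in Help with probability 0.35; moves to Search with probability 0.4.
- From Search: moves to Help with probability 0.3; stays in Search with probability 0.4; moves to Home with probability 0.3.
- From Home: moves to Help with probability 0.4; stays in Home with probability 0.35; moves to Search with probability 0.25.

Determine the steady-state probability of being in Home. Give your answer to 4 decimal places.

Let the stationary distribution be π with π = πP and π_1 + π_2 + π_3 = 1.
π_1 = 0.35·π_1 + 0.3·π_2 + 0.4·π_3
π_2 = 0.4·π_1 + 0.4·π_2 + 0.25·π_3
Solving with the normalization constraint gives π = (0.3471, 0.3554, 0.2975).
So the stationary probability of Home is 0.2975.

0.2975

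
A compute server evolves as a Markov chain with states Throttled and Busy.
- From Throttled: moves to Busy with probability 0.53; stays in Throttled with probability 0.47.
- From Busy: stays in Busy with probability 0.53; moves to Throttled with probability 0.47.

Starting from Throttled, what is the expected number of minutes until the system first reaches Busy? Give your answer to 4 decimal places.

Let t(s) be the expected number of minutes to first reach Busy from state s, with t(Busy) = 0. Conditioning on the first minute:
t(Throttled) = 1 + 0.47·t(Throttled)
Solving: t(Throttled) = 1.8868.
Expected minutes from Throttled to Busy: 1.8868.

1.8868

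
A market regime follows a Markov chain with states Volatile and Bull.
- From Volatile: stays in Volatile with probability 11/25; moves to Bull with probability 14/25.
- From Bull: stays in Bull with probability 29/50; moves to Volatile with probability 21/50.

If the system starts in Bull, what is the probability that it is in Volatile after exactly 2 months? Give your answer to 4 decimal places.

Sum over the intermediate state after 1 month:
P = P(Bull→Volatile)·P(Volatile→Volatile) + P(Bull→Bull)·P(Bull→Volatile)
  = 0.42×0.44 + 0.58×0.42
  = 0.1848 + 0.2436 = 0.4284

0.4284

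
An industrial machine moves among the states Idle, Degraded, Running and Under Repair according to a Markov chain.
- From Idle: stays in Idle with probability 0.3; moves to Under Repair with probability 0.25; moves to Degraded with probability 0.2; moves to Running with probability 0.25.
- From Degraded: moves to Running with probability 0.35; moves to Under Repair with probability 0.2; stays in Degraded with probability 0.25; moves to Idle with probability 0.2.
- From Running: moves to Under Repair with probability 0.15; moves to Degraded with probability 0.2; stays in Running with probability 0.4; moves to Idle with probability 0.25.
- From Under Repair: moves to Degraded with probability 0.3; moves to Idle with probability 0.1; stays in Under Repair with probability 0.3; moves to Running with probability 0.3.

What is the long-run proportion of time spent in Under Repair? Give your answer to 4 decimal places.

Let the stationary distribution be π with π = πP and π_1 + π_2 + π_3 + π_4 = 1.
π_1 = 0.3·π_1 + 0.2·π_2 + 0.25·π_3 + 0.1·π_4
π_2 = 0.2·π_1 + 0.25·π_2 + 0.2·π_3 + 0.3·π_4
π_3 = 0.25·π_1 + 0.35·π_2 + 0.4·π_3 + 0.3·π_4
Solving with the normalization constraint gives π = (0.2168, 0.2332, 0.3342, 0.2157).
So the stationary probability of Under Repair is 0.2157.

0.2157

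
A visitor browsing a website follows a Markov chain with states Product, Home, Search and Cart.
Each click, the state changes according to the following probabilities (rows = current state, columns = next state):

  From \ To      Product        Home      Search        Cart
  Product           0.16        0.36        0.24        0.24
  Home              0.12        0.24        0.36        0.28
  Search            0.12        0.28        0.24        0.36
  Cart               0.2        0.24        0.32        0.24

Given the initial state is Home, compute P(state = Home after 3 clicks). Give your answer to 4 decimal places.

0.2693

Propagate the distribution vector 3 clicks from Home.
After 0 clicks: (0.0000, 1.0000, 0.0000, 0.0000)
After 1 click: (0.1200, 0.2400, 0.3600, 0.2800)
After 2 clicks: (0.1472, 0.2688, 0.2912, 0.2928)
After 3 clicks: (0.1493, 0.2693, 0.2957, 0.2857)
P(in Home after 3 clicks) = 0.2693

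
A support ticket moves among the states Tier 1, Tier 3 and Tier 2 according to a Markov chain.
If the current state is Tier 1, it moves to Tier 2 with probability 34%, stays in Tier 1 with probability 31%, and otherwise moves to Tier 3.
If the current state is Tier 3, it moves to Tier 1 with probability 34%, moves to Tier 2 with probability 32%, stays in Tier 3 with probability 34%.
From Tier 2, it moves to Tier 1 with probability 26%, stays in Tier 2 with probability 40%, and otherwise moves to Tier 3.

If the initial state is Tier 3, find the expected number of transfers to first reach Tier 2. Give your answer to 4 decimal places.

Let t(s) be the expected number of transfers to first reach Tier 2 from state s, with t(Tier 2) = 0. Conditioning on the first transfer:
t(Tier 1) = 1 + 0.31·t(Tier 1) + 0.35·t(Tier 3)
t(Tier 3) = 1 + 0.34·t(Tier 1) + 0.34·t(Tier 3)
Solving: t(Tier 1) = 3.0024, t(Tier 3) = 3.0618.
Expected transfers from Tier 3 to Tier 2: 3.0618.

3.0618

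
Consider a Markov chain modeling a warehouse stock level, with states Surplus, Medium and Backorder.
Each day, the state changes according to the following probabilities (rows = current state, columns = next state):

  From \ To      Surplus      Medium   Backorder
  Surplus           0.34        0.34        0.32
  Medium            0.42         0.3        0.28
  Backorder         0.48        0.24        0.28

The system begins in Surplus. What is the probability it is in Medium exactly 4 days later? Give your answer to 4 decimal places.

0.2984

Propagate the distribution vector 4 days from Surplus.
After 0 days: (1.0000, 0.0000, 0.0000)
After 1 day: (0.3400, 0.3400, 0.3200)
After 2 days: (0.4120, 0.2944, 0.2936)
After 3 days: (0.4047, 0.2989, 0.2965)
After 4 days: (0.4054, 0.2984, 0.2962)
P(in Medium after 4 days) = 0.2984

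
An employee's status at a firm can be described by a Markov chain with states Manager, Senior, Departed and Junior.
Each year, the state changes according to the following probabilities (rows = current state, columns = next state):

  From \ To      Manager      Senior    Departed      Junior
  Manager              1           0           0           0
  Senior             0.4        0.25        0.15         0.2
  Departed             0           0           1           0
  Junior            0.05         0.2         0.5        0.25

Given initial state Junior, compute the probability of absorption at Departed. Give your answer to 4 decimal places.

0.7751

Let h(s) be the probability of absorption at Departed starting from transient state s. Then h(Departed) = 1 and h(Manager) = 0. By first-step analysis:
h(Senior) = 0.4·0 + 0.25·h(Senior) + 0.15·1 + 0.2·h(Junior)
h(Junior) = 0.05·0 + 0.2·h(Senior) + 0.5·1 + 0.25·h(Junior)
Solving: h(Senior) = 0.4067, h(Junior) = 0.7751.
Starting from Junior, the probability is 0.7751.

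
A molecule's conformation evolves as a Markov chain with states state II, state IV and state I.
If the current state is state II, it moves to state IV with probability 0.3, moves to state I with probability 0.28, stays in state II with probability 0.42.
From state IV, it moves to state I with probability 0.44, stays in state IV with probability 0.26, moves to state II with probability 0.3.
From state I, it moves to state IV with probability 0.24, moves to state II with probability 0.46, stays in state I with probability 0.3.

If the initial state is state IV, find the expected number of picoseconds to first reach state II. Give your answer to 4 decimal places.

2.7643

Let t(s) be the expected number of picoseconds to first reach state II from state s, with t(state II) = 0. Conditioning on the first picosecond:
t(state IV) = 1 + 0.26·t(state IV) + 0.44·t(state I)
t(state I) = 1 + 0.24·t(state IV) + 0.3·t(state I)
Solving: t(state IV) = 2.7643, t(state I) = 2.3763.
Expected picoseconds from state IV to state II: 2.7643.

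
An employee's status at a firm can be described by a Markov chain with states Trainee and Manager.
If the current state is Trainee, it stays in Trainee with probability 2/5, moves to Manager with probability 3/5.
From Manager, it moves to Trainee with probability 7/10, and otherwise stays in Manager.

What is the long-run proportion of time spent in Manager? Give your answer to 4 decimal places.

0.4615

Let the stationary distribution be π with π = πP and π_1 + π_2 = 1.
π_1 = 0.4·π_1 + 0.7·π_2
Solving with the normalization constraint gives π = (0.5385, 0.4615).
So the stationary probability of Manager is 0.4615.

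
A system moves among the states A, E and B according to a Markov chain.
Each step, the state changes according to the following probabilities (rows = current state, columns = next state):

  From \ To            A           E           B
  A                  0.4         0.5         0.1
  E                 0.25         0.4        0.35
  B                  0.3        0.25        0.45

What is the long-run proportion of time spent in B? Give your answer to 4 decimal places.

Let the stationary distribution be π with π = πP and π_1 + π_2 + π_3 = 1.
π_1 = 0.4·π_1 + 0.25·π_2 + 0.3·π_3
π_2 = 0.5·π_1 + 0.4·π_2 + 0.25·π_3
Solving with the normalization constraint gives π = (0.3119, 0.3859, 0.3023).
So the stationary probability of B is 0.3023.

0.3023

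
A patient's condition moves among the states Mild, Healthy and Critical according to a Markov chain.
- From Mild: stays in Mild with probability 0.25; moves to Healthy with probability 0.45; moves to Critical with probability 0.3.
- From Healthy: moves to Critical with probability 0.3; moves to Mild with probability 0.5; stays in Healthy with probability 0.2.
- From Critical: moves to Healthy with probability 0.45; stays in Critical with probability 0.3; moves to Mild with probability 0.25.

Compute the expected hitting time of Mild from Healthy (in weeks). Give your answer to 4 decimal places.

Let t(s) be the expected number of weeks to first reach Mild from state s, with t(Mild) = 0. Conditioning on the first week:
t(Healthy) = 1 + 0.2·t(Healthy) + 0.3·t(Critical)
t(Critical) = 1 + 0.45·t(Healthy) + 0.3·t(Critical)
Solving: t(Healthy) = 2.3529, t(Critical) = 2.9412.
Expected weeks from Healthy to Mild: 2.3529.

2.3529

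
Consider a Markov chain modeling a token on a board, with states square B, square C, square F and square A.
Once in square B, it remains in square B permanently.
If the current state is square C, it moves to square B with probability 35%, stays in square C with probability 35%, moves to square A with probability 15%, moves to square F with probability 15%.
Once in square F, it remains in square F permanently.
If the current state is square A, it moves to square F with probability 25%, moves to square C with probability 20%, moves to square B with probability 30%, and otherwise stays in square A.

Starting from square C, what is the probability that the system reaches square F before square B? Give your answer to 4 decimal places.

0.3279

Let h(s) be the probability of absorption at square F starting from transient state s. Then h(square F) = 1 and h(square B) = 0. By first-step analysis:
h(square C) = 0.35·0 + 0.35·h(square C) + 0.15·1 + 0.15·h(square A)
h(square A) = 0.3·0 + 0.2·h(square C) + 0.25·1 + 0.25·h(square A)
Solving: h(square C) = 0.3279, h(square A) = 0.4208.
Starting from square C, the probability is 0.3279.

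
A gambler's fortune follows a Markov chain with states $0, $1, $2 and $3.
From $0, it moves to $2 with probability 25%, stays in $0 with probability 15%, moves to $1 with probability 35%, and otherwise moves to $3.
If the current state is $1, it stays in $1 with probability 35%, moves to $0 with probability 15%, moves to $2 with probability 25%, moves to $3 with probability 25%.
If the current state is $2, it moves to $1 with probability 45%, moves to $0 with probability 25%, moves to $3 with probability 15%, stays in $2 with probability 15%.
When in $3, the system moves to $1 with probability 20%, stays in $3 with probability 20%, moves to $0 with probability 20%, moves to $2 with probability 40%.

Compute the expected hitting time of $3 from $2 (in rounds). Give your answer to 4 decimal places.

4.8000

Let t(s) be the expected number of rounds to first reach $3 from state s, with t($3) = 0. Conditioning on the first round:
t($0) = 1 + 0.15·t($0) + 0.35·t($1) + 0.25·t($2)
t($1) = 1 + 0.15·t($0) + 0.35·t($1) + 0.25·t($2)
t($2) = 1 + 0.25·t($0) + 0.45·t($1) + 0.15·t($2)
Solving: t($0) = 4.4000, t($1) = 4.4000, t($2) = 4.8000.
Expected rounds from $2 to $3: 4.8000.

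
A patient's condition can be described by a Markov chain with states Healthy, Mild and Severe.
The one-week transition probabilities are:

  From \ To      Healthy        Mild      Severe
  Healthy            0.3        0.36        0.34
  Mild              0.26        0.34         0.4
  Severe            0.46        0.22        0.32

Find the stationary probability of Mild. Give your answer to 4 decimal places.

Let the stationary distribution be π with π = πP and π_1 + π_2 + π_3 = 1.
π_1 = 0.3·π_1 + 0.26·π_2 + 0.46·π_3
π_2 = 0.36·π_1 + 0.34·π_2 + 0.22·π_3
Solving with the normalization constraint gives π = (0.3440, 0.3047, 0.3513).
So the stationary probability of Mild is 0.3047.

0.3047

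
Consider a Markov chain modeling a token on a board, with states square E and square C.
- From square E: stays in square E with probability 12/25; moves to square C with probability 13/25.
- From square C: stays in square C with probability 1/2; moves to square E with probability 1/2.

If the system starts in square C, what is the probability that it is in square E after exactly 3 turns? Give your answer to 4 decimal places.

0.4902

Propagate the distribution vector 3 turns from square C.
After 0 turns: (0.0000, 1.0000)
After 1 turn: (0.5000, 0.5000)
After 2 turns: (0.4900, 0.5100)
After 3 turns: (0.4902, 0.5098)
P(in square E after 3 turns) = 0.4902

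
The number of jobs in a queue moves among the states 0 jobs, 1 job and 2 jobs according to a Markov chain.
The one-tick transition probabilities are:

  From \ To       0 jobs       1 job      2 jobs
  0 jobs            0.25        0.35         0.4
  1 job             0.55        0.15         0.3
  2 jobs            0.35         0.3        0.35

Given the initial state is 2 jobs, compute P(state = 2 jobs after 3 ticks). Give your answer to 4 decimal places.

0.3551

Propagate the distribution vector 3 ticks from 2 jobs.
After 0 ticks: (0.0000, 0.0000, 1.0000)
After 1 tick: (0.3500, 0.3000, 0.3500)
After 2 ticks: (0.3750, 0.2725, 0.3525)
After 3 ticks: (0.3670, 0.2779, 0.3551)
P(in 2 jobs after 3 ticks) = 0.3551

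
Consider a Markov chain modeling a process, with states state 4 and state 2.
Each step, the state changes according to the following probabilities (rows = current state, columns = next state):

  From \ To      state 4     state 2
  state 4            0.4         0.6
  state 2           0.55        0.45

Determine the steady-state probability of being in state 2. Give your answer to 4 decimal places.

Let the stationary distribution be π with π = πP and π_1 + π_2 = 1.
π_1 = 0.4·π_1 + 0.55·π_2
Solving with the normalization constraint gives π = (0.4783, 0.5217).
So the stationary probability of state 2 is 0.5217.

0.5217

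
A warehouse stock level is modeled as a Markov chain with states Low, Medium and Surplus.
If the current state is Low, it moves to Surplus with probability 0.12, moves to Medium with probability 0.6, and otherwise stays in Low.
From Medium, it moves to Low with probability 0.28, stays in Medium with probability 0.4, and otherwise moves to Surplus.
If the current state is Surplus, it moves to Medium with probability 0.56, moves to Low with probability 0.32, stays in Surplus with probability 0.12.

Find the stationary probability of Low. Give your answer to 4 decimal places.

Let the stationary distribution be π with π = πP and π_1 + π_2 + π_3 = 1.
π_1 = 0.28·π_1 + 0.28·π_2 + 0.32·π_3
π_2 = 0.6·π_1 + 0.4·π_2 + 0.56·π_3
Solving with the normalization constraint gives π = (0.2887, 0.4927, 0.2185).
So the stationary probability of Low is 0.2887.

0.2887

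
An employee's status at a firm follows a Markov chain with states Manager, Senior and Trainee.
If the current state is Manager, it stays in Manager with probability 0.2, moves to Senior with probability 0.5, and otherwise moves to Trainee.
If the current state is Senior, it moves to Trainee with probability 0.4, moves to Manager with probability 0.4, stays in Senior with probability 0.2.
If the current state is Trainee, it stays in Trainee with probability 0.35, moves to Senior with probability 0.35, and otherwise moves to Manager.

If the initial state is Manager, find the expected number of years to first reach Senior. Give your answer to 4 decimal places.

2.2093

Let t(s) be the expected number of years to first reach Senior from state s, with t(Senior) = 0. Conditioning on the first year:
t(Manager) = 1 + 0.2·t(Manager) + 0.3·t(Trainee)
t(Trainee) = 1 + 0.3·t(Manager) + 0.35·t(Trainee)
Solving: t(Manager) = 2.2093, t(Trainee) = 2.5581.
Expected years from Manager to Senior: 2.2093.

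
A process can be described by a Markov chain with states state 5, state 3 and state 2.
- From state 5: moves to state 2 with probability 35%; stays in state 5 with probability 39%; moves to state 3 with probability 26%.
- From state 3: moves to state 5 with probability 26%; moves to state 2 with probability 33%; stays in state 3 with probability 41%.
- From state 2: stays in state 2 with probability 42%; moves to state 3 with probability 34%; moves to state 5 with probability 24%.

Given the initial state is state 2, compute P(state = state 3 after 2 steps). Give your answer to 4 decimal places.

Sum over the intermediate state after 1 step:
P = P(state 2→state 5)·P(state 5→state 3) + P(state 2→state 3)·P(state 3→state 3) + P(state 2→state 2)·P(state 2→state 3)
  = 0.24×0.26 + 0.34×0.41 + 0.42×0.34
  = 0.0624 + 0.1394 + 0.1428 = 0.3446

0.3446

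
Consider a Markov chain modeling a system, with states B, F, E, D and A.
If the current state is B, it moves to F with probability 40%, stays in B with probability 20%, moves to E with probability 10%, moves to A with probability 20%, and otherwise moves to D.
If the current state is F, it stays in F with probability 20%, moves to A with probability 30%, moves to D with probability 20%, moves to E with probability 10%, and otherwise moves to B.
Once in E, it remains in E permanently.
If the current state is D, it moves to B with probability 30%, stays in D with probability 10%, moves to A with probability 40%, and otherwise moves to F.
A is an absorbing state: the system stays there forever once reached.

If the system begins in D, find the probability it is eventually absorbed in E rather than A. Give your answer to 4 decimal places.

0.1333

Let h(s) be the probability of absorption at E starting from transient state s. Then h(E) = 1 and h(A) = 0. By first-step analysis:
h(B) = 0.2·h(B) + 0.4·h(F) + 0.1·1 + 0.1·h(D) + 0.2·0
h(F) = 0.2·h(B) + 0.2·h(F) + 0.1·1 + 0.2·h(D) + 0.3·0
h(D) = 0.3·h(B) + 0.2·h(F) + 0.1·h(D) + 0.4·0
Solving: h(B) = 0.2524, h(F) = 0.2214, h(D) = 0.1333.
Starting from D, the probability is 0.1333.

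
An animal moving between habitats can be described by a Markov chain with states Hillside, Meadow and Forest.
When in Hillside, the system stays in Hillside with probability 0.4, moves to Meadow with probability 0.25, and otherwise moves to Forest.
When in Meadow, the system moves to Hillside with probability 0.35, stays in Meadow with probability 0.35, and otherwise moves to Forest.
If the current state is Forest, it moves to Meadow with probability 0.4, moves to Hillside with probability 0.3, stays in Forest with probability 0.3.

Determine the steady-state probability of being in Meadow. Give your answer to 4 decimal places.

0.3307

Let the stationary distribution be π with π = πP and π_1 + π_2 + π_3 = 1.
π_1 = 0.4·π_1 + 0.35·π_2 + 0.3·π_3
π_2 = 0.25·π_1 + 0.35·π_2 + 0.4·π_3
Solving with the normalization constraint gives π = (0.3517, 0.3307, 0.3176).
So the stationary probability of Meadow is 0.3307.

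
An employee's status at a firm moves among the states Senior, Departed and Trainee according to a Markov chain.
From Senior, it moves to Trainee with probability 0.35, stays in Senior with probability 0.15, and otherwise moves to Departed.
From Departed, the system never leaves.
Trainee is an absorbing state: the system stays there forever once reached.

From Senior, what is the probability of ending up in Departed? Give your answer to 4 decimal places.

0.5882

Let h(s) be the probability of absorption at Departed starting from transient state s. Then h(Departed) = 1 and h(Trainee) = 0. By first-step analysis:
h(Senior) = 0.15·h(Senior) + 0.5·1 + 0.35·0
Solving: h(Senior) = 0.5882.
Starting from Senior, the probability is 0.5882.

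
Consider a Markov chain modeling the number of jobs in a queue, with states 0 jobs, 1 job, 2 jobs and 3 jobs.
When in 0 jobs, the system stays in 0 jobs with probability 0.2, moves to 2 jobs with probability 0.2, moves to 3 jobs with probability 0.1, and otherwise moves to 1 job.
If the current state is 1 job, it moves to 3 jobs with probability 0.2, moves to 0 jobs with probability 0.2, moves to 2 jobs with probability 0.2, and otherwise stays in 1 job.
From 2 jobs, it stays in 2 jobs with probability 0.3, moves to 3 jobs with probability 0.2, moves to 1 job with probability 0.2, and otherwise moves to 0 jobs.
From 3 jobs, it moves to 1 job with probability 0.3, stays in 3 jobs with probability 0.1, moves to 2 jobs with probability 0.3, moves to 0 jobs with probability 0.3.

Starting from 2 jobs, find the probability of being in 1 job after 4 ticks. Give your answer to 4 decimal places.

0.3600

Propagate the distribution vector 4 ticks from 2 jobs.
After 0 ticks: (0.0000, 0.0000, 1.0000, 0.0000)
After 1 tick: (0.3000, 0.2000, 0.3000, 0.2000)
After 2 ticks: (0.2500, 0.3500, 0.2500, 0.1500)
After 3 ticks: (0.2400, 0.3600, 0.2400, 0.1600)
After 4 ticks: (0.2400, 0.3600, 0.2400, 0.1600)
P(in 1 job after 4 ticks) = 0.3600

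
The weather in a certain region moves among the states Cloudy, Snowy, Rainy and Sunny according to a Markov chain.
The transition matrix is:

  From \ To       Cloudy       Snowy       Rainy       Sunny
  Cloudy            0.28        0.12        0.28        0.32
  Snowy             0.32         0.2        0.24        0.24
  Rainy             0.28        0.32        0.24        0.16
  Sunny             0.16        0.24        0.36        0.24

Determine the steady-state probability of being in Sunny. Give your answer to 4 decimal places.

0.2385

Let the stationary distribution be π with π = πP and π_1 + π_2 + π_3 + π_4 = 1.
π_1 = 0.28·π_1 + 0.32·π_2 + 0.28·π_3 + 0.16·π_4
π_2 = 0.12·π_1 + 0.2·π_2 + 0.32·π_3 + 0.24·π_4
π_3 = 0.28·π_1 + 0.24·π_2 + 0.24·π_3 + 0.36·π_4
Solving with the normalization constraint gives π = (0.2603, 0.2222, 0.2790, 0.2385).
So the stationary probability of Sunny is 0.2385.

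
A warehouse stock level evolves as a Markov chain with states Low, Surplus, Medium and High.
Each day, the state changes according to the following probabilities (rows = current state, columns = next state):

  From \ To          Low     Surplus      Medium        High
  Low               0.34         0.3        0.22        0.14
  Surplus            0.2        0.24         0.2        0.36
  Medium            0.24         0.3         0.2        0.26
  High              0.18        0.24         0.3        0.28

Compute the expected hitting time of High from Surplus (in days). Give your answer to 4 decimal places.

Let t(s) be the expected number of days to first reach High from state s, with t(High) = 0. Conditioning on the first day:
t(Low) = 1 + 0.34·t(Low) + 0.3·t(Surplus) + 0.22·t(Medium)
t(Surplus) = 1 + 0.2·t(Low) + 0.24·t(Surplus) + 0.2·t(Medium)
t(Medium) = 1 + 0.24·t(Low) + 0.3·t(Surplus) + 0.2·t(Medium)
Solving: t(Low) = 4.3960, t(Surplus) = 3.4934, t(Medium) = 3.8788.
Expected days from Surplus to High: 3.4934.

3.4934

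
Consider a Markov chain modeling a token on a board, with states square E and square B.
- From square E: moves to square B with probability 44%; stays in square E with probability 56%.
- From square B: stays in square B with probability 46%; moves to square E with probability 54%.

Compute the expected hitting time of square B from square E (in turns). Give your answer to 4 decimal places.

2.2727

Let t(s) be the expected number of turns to first reach square B from state s, with t(square B) = 0. Conditioning on the first turn:
t(square E) = 1 + 0.56·t(square E)
Solving: t(square E) = 2.2727.
Expected turns from square E to square B: 2.2727.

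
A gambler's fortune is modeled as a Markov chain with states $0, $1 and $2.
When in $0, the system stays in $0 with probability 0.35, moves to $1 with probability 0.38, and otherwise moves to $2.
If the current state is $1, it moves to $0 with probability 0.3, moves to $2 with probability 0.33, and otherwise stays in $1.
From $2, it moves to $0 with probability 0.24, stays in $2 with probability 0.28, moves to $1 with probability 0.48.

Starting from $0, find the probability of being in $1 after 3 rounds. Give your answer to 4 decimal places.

0.4055

Propagate the distribution vector 3 rounds from $0.
After 0 rounds: (1.0000, 0.0000, 0.0000)
After 1 round: (0.3500, 0.3800, 0.2700)
After 2 rounds: (0.3013, 0.4032, 0.2955)
After 3 rounds: (0.2973, 0.4055, 0.2971)
P(in $1 after 3 rounds) = 0.4055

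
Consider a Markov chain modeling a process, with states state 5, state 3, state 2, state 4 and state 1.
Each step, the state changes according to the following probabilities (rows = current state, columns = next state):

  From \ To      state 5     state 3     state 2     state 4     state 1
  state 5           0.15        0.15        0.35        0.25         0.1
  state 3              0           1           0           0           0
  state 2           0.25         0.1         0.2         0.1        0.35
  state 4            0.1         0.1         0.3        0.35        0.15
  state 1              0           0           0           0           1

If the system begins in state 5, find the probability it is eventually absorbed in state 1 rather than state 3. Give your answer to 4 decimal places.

0.5991

Let h(s) be the probability of absorption at state 1 starting from transient state s. Then h(state 1) = 1 and h(state 3) = 0. By first-step analysis:
h(state 5) = 0.15·h(state 5) + 0.15·0 + 0.35·h(state 2) + 0.25·h(state 4) + 0.1·1
h(state 2) = 0.25·h(state 5) + 0.1·0 + 0.2·h(state 2) + 0.1·h(state 4) + 0.35·1
h(state 4) = 0.1·h(state 5) + 0.1·0 + 0.3·h(state 2) + 0.35·h(state 4) + 0.15·1
Solving: h(state 5) = 0.5991, h(state 2) = 0.7058, h(state 4) = 0.6487.
Starting from state 5, the probability is 0.5991.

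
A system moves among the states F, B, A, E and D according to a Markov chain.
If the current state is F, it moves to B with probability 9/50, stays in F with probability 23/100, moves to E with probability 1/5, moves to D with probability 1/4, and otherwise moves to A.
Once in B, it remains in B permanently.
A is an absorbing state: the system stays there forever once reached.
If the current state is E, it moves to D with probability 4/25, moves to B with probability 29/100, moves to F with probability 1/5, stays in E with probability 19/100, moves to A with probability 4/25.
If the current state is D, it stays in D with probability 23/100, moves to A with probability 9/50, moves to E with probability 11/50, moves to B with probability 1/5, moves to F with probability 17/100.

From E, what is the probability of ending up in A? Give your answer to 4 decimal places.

0.3893

Let h(s) be the probability of absorption at A starting from transient state s. Then h(A) = 1 and h(B) = 0. By first-step analysis:
h(F) = 0.23·h(F) + 0.18·0 + 0.14·1 + 0.2·h(E) + 0.25·h(D)
h(E) = 0.2·h(F) + 0.29·0 + 0.16·1 + 0.19·h(E) + 0.16·h(D)
h(D) = 0.17·h(F) + 0.2·0 + 0.18·1 + 0.22·h(E) + 0.23·h(D)
Solving: h(F) = 0.4254, h(E) = 0.3893, h(D) = 0.4389.
Starting from E, the probability is 0.3893.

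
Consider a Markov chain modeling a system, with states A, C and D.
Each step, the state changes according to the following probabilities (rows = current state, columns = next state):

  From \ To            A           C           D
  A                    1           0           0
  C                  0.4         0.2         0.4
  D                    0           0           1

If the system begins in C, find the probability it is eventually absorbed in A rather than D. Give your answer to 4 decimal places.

Let h(s) be the probability of absorption at A starting from transient state s. Then h(A) = 1 and h(D) = 0. By first-step analysis:
h(C) = 0.4·1 + 0.2·h(C) + 0.4·0
Solving: h(C) = 0.5000.
Starting from C, the probability is 0.5000.

0.5000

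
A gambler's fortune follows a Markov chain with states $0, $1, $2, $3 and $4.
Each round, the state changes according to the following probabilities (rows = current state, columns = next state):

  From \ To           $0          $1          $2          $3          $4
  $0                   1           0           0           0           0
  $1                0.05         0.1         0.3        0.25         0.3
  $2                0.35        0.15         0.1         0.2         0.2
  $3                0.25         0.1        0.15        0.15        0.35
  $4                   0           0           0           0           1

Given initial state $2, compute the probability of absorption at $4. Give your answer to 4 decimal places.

Let h(s) be the probability of absorption at $4 starting from transient state s. Then h($4) = 1 and h($0) = 0. By first-step analysis:
h($1) = 0.05·0 + 0.1·h($1) + 0.3·h($2) + 0.25·h($3) + 0.3·1
h($2) = 0.35·0 + 0.15·h($1) + 0.1·h($2) + 0.2·h($3) + 0.2·1
h($3) = 0.25·0 + 0.1·h($1) + 0.15·h($2) + 0.15·h($3) + 0.35·1
Solving: h($1) = 0.6429, h($2) = 0.4555, h($3) = 0.5678.
Starting from $2, the probability is 0.4555.

0.4555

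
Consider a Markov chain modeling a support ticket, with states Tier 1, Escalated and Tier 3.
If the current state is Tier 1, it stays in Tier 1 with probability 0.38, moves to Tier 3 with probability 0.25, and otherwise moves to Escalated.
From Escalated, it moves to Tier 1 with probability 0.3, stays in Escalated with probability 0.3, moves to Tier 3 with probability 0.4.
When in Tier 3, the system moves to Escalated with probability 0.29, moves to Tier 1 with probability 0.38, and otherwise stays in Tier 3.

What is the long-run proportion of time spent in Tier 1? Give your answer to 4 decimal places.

0.3543

Let the stationary distribution be π with π = πP and π_1 + π_2 + π_3 = 1.
π_1 = 0.38·π_1 + 0.3·π_2 + 0.38·π_3
π_2 = 0.37·π_1 + 0.3·π_2 + 0.29·π_3
Solving with the normalization constraint gives π = (0.3543, 0.3216, 0.3242).
So the stationary probability of Tier 1 is 0.3543.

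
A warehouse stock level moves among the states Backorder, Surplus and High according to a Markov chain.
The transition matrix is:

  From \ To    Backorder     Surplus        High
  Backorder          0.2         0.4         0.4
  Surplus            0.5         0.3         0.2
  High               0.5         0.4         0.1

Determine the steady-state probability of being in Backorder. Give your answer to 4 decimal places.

0.3846

Let the stationary distribution be π with π = πP and π_1 + π_2 + π_3 = 1.
π_1 = 0.2·π_1 + 0.5·π_2 + 0.5·π_3
π_2 = 0.4·π_1 + 0.3·π_2 + 0.4·π_3
Solving with the normalization constraint gives π = (0.3846, 0.3636, 0.2517).
So the stationary probability of Backorder is 0.3846.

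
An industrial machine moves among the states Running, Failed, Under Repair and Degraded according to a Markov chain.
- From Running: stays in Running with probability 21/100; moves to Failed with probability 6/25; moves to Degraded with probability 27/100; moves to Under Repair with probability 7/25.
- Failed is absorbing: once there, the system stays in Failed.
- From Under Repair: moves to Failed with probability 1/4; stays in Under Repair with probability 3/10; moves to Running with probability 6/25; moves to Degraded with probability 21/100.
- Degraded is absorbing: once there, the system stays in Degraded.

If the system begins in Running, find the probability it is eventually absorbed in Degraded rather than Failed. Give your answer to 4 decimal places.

Let h(s) be the probability of absorption at Degraded starting from transient state s. Then h(Degraded) = 1 and h(Failed) = 0. By first-step analysis:
h(Running) = 0.21·h(Running) + 0.24·0 + 0.28·h(Under Repair) + 0.27·1
h(Under Repair) = 0.24·h(Running) + 0.25·0 + 0.3·h(Under Repair) + 0.21·1
Solving: h(Running) = 0.5101, h(Under Repair) = 0.4749.
Starting from Running, the probability is 0.5101.

0.5101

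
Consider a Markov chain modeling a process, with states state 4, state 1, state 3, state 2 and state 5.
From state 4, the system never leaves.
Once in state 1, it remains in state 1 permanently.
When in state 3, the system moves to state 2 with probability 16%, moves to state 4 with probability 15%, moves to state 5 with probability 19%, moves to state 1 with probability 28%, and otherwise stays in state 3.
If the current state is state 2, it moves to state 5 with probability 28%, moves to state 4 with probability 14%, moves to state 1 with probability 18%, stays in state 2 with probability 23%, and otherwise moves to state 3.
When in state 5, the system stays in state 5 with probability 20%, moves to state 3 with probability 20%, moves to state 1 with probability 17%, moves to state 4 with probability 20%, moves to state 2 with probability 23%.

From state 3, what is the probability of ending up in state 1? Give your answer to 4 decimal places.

Let h(s) be the probability of absorption at state 1 starting from transient state s. Then h(state 1) = 1 and h(state 4) = 0. By first-step analysis:
h(state 3) = 0.15·0 + 0.28·1 + 0.22·h(state 3) + 0.16·h(state 2) + 0.19·h(state 5)
h(state 2) = 0.14·0 + 0.18·1 + 0.17·h(state 3) + 0.23·h(state 2) + 0.28·h(state 5)
h(state 5) = 0.2·0 + 0.17·1 + 0.2·h(state 3) + 0.23·h(state 2) + 0.2·h(state 5)
Solving: h(state 3) = 0.6004, h(state 2) = 0.5563, h(state 5) = 0.5225.
Starting from state 3, the probability is 0.6004.

0.6004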